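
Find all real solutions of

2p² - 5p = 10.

Rearrange to standard form: 2p² - 5p - 10 = 0.
Discriminant: (-5)² − 4·2·(-10) = 105.
Quadratic formula: p = (5 ± √105) / 4.
So p = 5/4 + √(105)/4 ≈ 3.8117 or p = 5/4 - √(105)/4 ≈ -1.3117.

p = -1.3117 or p = 3.8117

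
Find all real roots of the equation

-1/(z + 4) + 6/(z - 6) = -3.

Multiply both sides by (z + 4)(z - 6):
-(z - 6) + 6(z + 4) = -3(z + 4)(z - 6).
Expand and collect terms: -3z^2 + z + 42 = 0.
By the quadratic formula, z = (-1 +/- sqrt(505)) / -6, so z ~= -3.5787 or z ~= 3.912.
Neither value makes a denominator zero (z != -4, z != 6), so both are valid.

z = -3.5787 or z = 3.912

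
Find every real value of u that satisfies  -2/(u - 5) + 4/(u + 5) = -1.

u = -8.4833 or u = 6.4833

Multiply both sides by (u - 5)(u + 5):
-2(u + 5) + 4(u - 5) = -(u - 5)(u + 5).
Expand and collect terms: -u² - 2u + 55 = 0.
By the quadratic formula, u = (2 ± √224) / -2, so u ≈ -8.4833 or u ≈ 6.4833.
Neither value makes a denominator zero (u ≠ 5, u ≠ -5), so both are valid.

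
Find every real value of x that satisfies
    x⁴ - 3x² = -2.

x = -1.4142 or x = -1 or x = 1 or x = 1.4142

Let u = x². The equation becomes u² - 3u + 2 = 0.
Factor: (u - 1)(u - 2) = 0, so u = 1 or u = 2.
x² = 1 gives x = ±1.
x² = 2 gives x = ±√(2) ≈ ±1.4142.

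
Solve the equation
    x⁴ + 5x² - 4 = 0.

x = -0.8376 or x = 0.8376

Let u = x². The equation becomes u² + 5u - 4 = 0.
By the quadratic formula, u = -5/2 + √(41)/2 or u = -√(41)/2 - 5/2.
x² = -5/2 + √(41)/2 gives x = ±√(-5/2 + √(41)/2) ≈ ±0.8376.
x² = -√(41)/2 - 5/2 < 0 has no real solution.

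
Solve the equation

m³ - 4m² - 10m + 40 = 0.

m = -3.1623 or m = 3.1623 or m = 4

Possible rational roots are divisors of 40. Testing m = 4 gives 0, so (m - 4) is a factor.
Divide: m³ - 4m² - 10m + 40 = (m - 4)(m² - 10).
Apply the quadratic formula to m² - 10 = 0: m = (0 ± √40)/2, i.e. m ≈ 3.1623 or m ≈ -3.1623.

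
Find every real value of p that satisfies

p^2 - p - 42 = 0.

Factor: (p - 7)(p + 6) = 0.
So p = 7 or p = -6.

p = -6 or p = 7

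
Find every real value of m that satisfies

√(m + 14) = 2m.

m = 2

Square both sides: m + 14 = (2m)².
Expand and rearrange: 4m² - m - 14 = 0.
Solving gives m = 2 or m = -1.75.
Check each candidate in the original equation:
  m = 2: √(16) = 4, while 2m = 4 — valid.
  m = -1.75: √(12.25) = 3.5, while 2m = -3.5 — extraneous.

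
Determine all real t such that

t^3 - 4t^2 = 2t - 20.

t = -2

Rearrange: t^3 - 4t^2 - 2t + 20 = 0.
Possible rational roots are divisors of 20. Testing t = -2 gives 0, so (t + 2) is a factor.
Divide: t^3 - 4t^2 - 2t + 20 = (t + 2)(t^2 - 6t + 10).
The quadratic t^2 - 6t + 10 has discriminant -4 < 0, so no further real roots.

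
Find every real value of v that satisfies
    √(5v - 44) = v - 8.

v = 9 or v = 12

Square both sides: 5v - 44 = (v - 8)².
Expand and rearrange: v² - 21v + 108 = 0.
Solving gives v = 12 or v = 9.
Check each candidate in the original equation:
  v = 12: √(16) = 4, while v - 8 = 4 — valid.
  v = 9: √(1) = 1, while v - 8 = 1 — valid.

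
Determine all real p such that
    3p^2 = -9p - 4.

Rearrange to standard form: 3p^2 + 9p + 4 = 0.
Discriminant: (9)^2 - 4*3*4 = 33.
Quadratic formula: p = (-9 +/- sqrt(33)) / 6.
So p = -3/2 + sqrt(33)/6 ~= -0.5426 or p = -3/2 - sqrt(33)/6 ~= -2.4574.

p = -2.4574 or p = -0.5426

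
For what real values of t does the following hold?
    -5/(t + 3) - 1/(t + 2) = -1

Multiply both sides by (t + 3)(t + 2):
-5(t + 2) - (t + 3) = -(t + 3)(t + 2).
Expand and collect terms: -t^2 + t + 7 = 0.
By the quadratic formula, t = (-1 +/- sqrt(29)) / -2, so t ~= -2.1926 or t ~= 3.1926.
Neither value makes a denominator zero (t != -3, t != -2), so both are valid.

t = -2.1926 or t = 3.1926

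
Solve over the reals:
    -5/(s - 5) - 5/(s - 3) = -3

s = 3.723 or s = 7.6103

Multiply both sides by (s - 5)(s - 3):
-5(s - 3) - 5(s - 5) = -3(s - 5)(s - 3).
Expand and collect terms: -3s² + 34s - 85 = 0.
By the quadratic formula, s = (-34 ± √136) / -6, so s ≈ 3.723 or s ≈ 7.6103.
Neither value makes a denominator zero (s ≠ 5, s ≠ 3), so both are valid.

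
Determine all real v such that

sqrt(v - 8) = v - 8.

Square both sides: v - 8 = (v - 8)^2.
Expand and rearrange: v^2 - 17v + 72 = 0.
Solving gives v = 9 or v = 8.
Check each candidate in the original equation:
  v = 9: sqrt(1) = 1, while v - 8 = 1 — valid.
  v = 8: sqrt(0) = 0, while v - 8 = 0 — valid.

v = 8 or v = 9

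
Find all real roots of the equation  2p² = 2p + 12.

p = -2 or p = 3

Bring every term to one side: 2p² - 2p - 12 = 0.
Factor: 2(p + 2)(p - 3) = 0.
So p = -2 or p = 3.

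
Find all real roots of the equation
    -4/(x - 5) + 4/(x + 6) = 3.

x = -4.4476 or x = 3.4476

Multiply both sides by (x - 5)(x + 6):
-4(x + 6) + 4(x - 5) = 3(x - 5)(x + 6).
Expand and collect terms: 3x² + 3x - 46 = 0.
By the quadratic formula, x = (-3 ± √561) / 6, so x ≈ 3.4476 or x ≈ -4.4476.
Neither value makes a denominator zero (x ≠ 5, x ≠ -6), so both are valid.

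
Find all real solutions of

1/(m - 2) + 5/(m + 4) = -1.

Multiply both sides by (m - 2)(m + 4):
(m + 4) + 5(m - 2) = -(m - 2)(m + 4).
Expand and collect terms: -m² - 8m + 14 = 0.
By the quadratic formula, m = (8 ± √120) / -2, so m ≈ -9.4772 or m ≈ 1.4772.
Neither value makes a denominator zero (m ≠ 2, m ≠ -4), so both are valid.

m = -9.4772 or m = 1.4772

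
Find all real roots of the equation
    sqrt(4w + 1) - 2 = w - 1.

w = 0 or w = 2

Isolate the radical: sqrt(4w + 1) = w + 1.
Square both sides: 4w + 1 = (w + 1)^2.
Expand and rearrange: w^2 - 2w = 0.
Solving gives w = 2 or w = 0.
Check each candidate in the original equation:
  w = 2: sqrt(9) = 3, while w + 1 = 3 — valid.
  w = 0: sqrt(1) = 1, while w + 1 = 1 — valid.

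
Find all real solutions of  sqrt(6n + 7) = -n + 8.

Square both sides: 6n + 7 = (-n + 8)^2.
Expand and rearrange: n^2 - 22n + 57 = 0.
Solving gives n = 19 or n = 3.
Check each candidate in the original equation:
  n = 19: sqrt(121) = 11, while -n + 8 = -11 — extraneous.
  n = 3: sqrt(25) = 5, while -n + 8 = 5 — valid.

n = 3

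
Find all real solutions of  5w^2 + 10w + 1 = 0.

Discriminant: (10)^2 - 4*5*1 = 80.
Quadratic formula: w = (-10 +/- sqrt(80)) / 10.
So w = -1 + 2*sqrt(5)/5 ~= -0.1056 or w = -1 - 2*sqrt(5)/5 ~= -1.8944.

w = -1.8944 or w = -0.1056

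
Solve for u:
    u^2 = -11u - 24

u = -8 or u = -3

Bring every term to one side: u^2 + 11u + 24 = 0.
Factor: (u + 8)(u + 3) = 0.
So u = -8 or u = -3.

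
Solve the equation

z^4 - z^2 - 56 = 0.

z = -2.8284 or z = 2.8284

Let u = z^2. The equation becomes u^2 - u - 56 = 0.
Factor: (u - 8)(u + 7) = 0, so u = 8 or u = -7.
z^2 = 8 gives z = +/-2*sqrt(2) ~= +/-2.8284.
z^2 = -7 < 0 has no real solution.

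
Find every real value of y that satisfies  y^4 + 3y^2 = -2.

No real solutions.

Let u = y^2. The equation becomes u^2 + 3u + 2 = 0.
Factor: (u + 1)(u + 2) = 0, so u = -1 or u = -2.
y^2 = -1 < 0 has no real solution.
y^2 = -2 < 0 has no real solution.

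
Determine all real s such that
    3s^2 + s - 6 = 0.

Discriminant: (1)^2 - 4*3*(-6) = 73.
Quadratic formula: s = (-1 +/- sqrt(73)) / 6.
So s = -1/6 + sqrt(73)/6 ~= 1.2573 or s = -sqrt(73)/6 - 1/6 ~= -1.5907.

s = -1.5907 or s = 1.2573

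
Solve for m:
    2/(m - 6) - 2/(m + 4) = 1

Multiply both sides by (m - 6)(m + 4):
2(m + 4) - 2(m - 6) = (m - 6)(m + 4).
Expand and collect terms: m² - 2m - 44 = 0.
By the quadratic formula, m = (2 ± √180) / 2, so m ≈ 7.7082 or m ≈ -5.7082.
Neither value makes a denominator zero (m ≠ 6, m ≠ -4), so both are valid.

m = -5.7082 or m = 7.7082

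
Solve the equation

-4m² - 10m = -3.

m = -2.7707 or m = 0.2707

Rearrange to standard form: -4m² - 10m + 3 = 0.
Discriminant: (-10)² − 4·(-4)·3 = 148.
Quadratic formula: m = (10 ± √148) / (-8).
So m = -√(37)/4 - 5/4 ≈ -2.7707 or m = -5/4 + √(37)/4 ≈ 0.2707.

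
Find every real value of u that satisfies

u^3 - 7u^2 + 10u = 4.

u = 0.7639 or u = 1 or u = 5.2361

Rearrange: u^3 - 7u^2 + 10u - 4 = 0.
Possible rational roots are divisors of -4. Testing u = 1 gives 0, so (u - 1) is a factor.
Divide: u^3 - 7u^2 + 10u - 4 = (u - 1)(u^2 - 6u + 4).
Apply the quadratic formula to u^2 - 6u + 4 = 0: u = (6 +/- sqrt(20))/2, i.e. u ~= 5.2361 or u ~= 0.7639.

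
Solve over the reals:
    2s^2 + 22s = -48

s = -8 or s = -3

Bring every term to one side: 2s^2 + 22s + 48 = 0.
Factor: 2(s + 3)(s + 8) = 0.
So s = -3 or s = -8.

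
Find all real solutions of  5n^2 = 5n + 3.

Rearrange to standard form: 5n^2 - 5n - 3 = 0.
Discriminant: (-5)^2 - 4*5*(-3) = 85.
Quadratic formula: n = (5 +/- sqrt(85)) / 10.
So n = 1/2 + sqrt(85)/10 ~= 1.422 or n = 1/2 - sqrt(85)/10 ~= -0.422.

n = -0.422 or n = 1.422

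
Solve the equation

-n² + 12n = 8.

n = 0.7085 or n = 11.2915

Rearrange to standard form: -n² + 12n - 8 = 0.
Discriminant: (12)² − 4·(-1)·(-8) = 112.
Quadratic formula: n = (-12 ± √112) / (-2).
So n = 6 - 2·√(7) ≈ 0.7085 or n = 2·√(7) + 6 ≈ 11.2915.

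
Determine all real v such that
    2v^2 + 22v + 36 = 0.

v = -9 or v = -2

Factor: 2(v + 2)(v + 9) = 0.
So v = -2 or v = -9.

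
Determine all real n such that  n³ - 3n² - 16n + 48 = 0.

n = -4 or n = 3 or n = 4

Possible rational roots are divisors of 48. Testing n = -4 gives 0, so (n + 4) is a factor.
Divide: n³ - 3n² - 16n + 48 = (n + 4)(n² - 7n + 12).
Factor the quadratic: n = 4 or n = 3.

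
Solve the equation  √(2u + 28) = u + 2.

Square both sides: 2u + 28 = (u + 2)².
Expand and rearrange: u² + 2u - 24 = 0.
Solving gives u = 4 or u = -6.
Check each candidate in the original equation:
  u = 4: √(36) = 6, while u + 2 = 6 — valid.
  u = -6: √(16) = 4, while u + 2 = -4 — extraneous.

u = 4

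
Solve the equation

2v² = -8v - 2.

Rearrange to standard form: 2v² + 8v + 2 = 0.
Discriminant: (8)² − 4·2·2 = 48.
Quadratic formula: v = (-8 ± √48) / 4.
So v = -2 + √(3) ≈ -0.2679 or v = -2 - √(3) ≈ -3.7321.

v = -3.7321 or v = -0.2679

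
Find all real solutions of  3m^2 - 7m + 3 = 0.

m = 0.5657 or m = 1.7676

Discriminant: (-7)^2 - 4*3*3 = 13.
Quadratic formula: m = (7 +/- sqrt(13)) / 6.
So m = sqrt(13)/6 + 7/6 ~= 1.7676 or m = 7/6 - sqrt(13)/6 ~= 0.5657.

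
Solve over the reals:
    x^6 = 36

x = -1.8171 or x = 1.8171

Let u = x^3. The equation becomes u^2 - 36 = 0.
Factor: (u + 6)(u - 6) = 0, so u = -6 or u = 6.
x^3 = -6 gives x = -(6)^(1/3) ~= -1.8171.
x^3 = 6 gives x = (6)^(1/3) ~= 1.8171.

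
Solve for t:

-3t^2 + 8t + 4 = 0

t = -0.4305 or t = 3.0972

Discriminant: (8)^2 - 4*(-3)*4 = 112.
Quadratic formula: t = (-8 +/- sqrt(112)) / (-6).
So t = 4/3 - 2*sqrt(7)/3 ~= -0.4305 or t = 4/3 + 2*sqrt(7)/3 ~= 3.0972.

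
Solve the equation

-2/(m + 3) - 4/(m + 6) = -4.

Multiply both sides by (m + 3)(m + 6):
-2(m + 6) - 4(m + 3) = -4(m + 3)(m + 6).
Expand and collect terms: -4m² - 30m - 48 = 0.
By the quadratic formula, m = (30 ± √132) / -8, so m ≈ -5.1861 or m ≈ -2.3139.
Neither value makes a denominator zero (m ≠ -3, m ≠ -6), so both are valid.

m = -5.1861 or m = -2.3139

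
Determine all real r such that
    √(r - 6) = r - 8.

Square both sides: r - 6 = (r - 8)².
Expand and rearrange: r² - 17r + 70 = 0.
Solving gives r = 10 or r = 7.
Check each candidate in the original equation:
  r = 10: √(4) = 2, while r - 8 = 2 — valid.
  r = 7: √(1) = 1, while r - 8 = -1 — extraneous.

r = 10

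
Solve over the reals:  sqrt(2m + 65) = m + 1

m = 8

Square both sides: 2m + 65 = (m + 1)^2.
Expand and rearrange: m^2 - 64 = 0.
Solving gives m = 8 or m = -8.
Check each candidate in the original equation:
  m = 8: sqrt(81) = 9, while m + 1 = 9 — valid.
  m = -8: sqrt(49) = 7, while m + 1 = -7 — extraneous.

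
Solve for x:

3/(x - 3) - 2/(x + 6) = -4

Multiply both sides by (x - 3)(x + 6):
3(x + 6) - 2(x - 3) = -4(x - 3)(x + 6).
Expand and collect terms: -4x² - 13x + 48 = 0.
By the quadratic formula, x = (13 ± √937) / -8, so x ≈ -5.4513 or x ≈ 2.2013.
Neither value makes a denominator zero (x ≠ 3, x ≠ -6), so both are valid.

x = -5.4513 or x = 2.2013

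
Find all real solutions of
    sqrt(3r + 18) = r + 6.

r = -6 or r = -3

Square both sides: 3r + 18 = (r + 6)^2.
Expand and rearrange: r^2 + 9r + 18 = 0.
Solving gives r = -3 or r = -6.
Check each candidate in the original equation:
  r = -3: sqrt(9) = 3, while r + 6 = 3 — valid.
  r = -6: sqrt(0) = 0, while r + 6 = 0 — valid.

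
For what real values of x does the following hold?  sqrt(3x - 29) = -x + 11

x = 10

Square both sides: 3x - 29 = (-x + 11)^2.
Expand and rearrange: x^2 - 25x + 150 = 0.
Solving gives x = 15 or x = 10.
Check each candidate in the original equation:
  x = 15: sqrt(16) = 4, while -x + 11 = -4 — extraneous.
  x = 10: sqrt(1) = 1, while -x + 11 = 1 — valid.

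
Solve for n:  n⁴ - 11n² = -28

Let u = n². The equation becomes u² - 11u + 28 = 0.
Factor: (u - 7)(u - 4) = 0, so u = 7 or u = 4.
n² = 7 gives n = ±√(7) ≈ ±2.6458.
n² = 4 gives n = ±2.

n = -2.6458 or n = -2 or n = 2 or n = 2.6458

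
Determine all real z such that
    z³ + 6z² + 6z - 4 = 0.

Possible rational roots are divisors of -4. Testing z = -2 gives 0, so (z + 2) is a factor.
Divide: z³ + 6z² + 6z - 4 = (z + 2)(z² + 4z - 2).
Apply the quadratic formula to z² + 4z - 2 = 0: z = (-4 ± √24)/2, i.e. z ≈ 0.4495 or z ≈ -4.4495.

z = -4.4495 or z = -2 or z = 0.4495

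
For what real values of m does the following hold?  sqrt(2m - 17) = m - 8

m = 9

Square both sides: 2m - 17 = (m - 8)^2.
Expand and rearrange: m^2 - 18m + 81 = 0.
This gives the repeated root m = 9.
Check in the original equation:
  m = 9: sqrt(1) = 1, while m - 8 = 1 — valid.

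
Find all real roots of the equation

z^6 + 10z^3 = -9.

Let u = z^3. The equation becomes u^2 + 10u + 9 = 0.
Factor: (u + 9)(u + 1) = 0, so u = -9 or u = -1.
z^3 = -9 gives z = -(9)^(1/3) ~= -2.0801.
z^3 = -1 gives z = -1.

z = -2.0801 or z = -1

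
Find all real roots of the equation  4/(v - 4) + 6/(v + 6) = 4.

v = -4.6554 or v = 5.1554

Multiply both sides by (v - 4)(v + 6):
4(v + 6) + 6(v - 4) = 4(v - 4)(v + 6).
Expand and collect terms: 4v^2 - 2v - 96 = 0.
By the quadratic formula, v = (2 +/- sqrt(1540)) / 8, so v ~= 5.1554 or v ~= -4.6554.
Neither value makes a denominator zero (v != 4, v != -6), so both are valid.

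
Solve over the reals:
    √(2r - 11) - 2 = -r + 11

Isolate the radical: √(2r - 11) = -r + 13.
Square both sides: 2r - 11 = (-r + 13)².
Expand and rearrange: r² - 28r + 180 = 0.
Solving gives r = 18 or r = 10.
Check each candidate in the original equation:
  r = 18: √(25) = 5, while -r + 13 = -5 — extraneous.
  r = 10: √(9) = 3, while -r + 13 = 3 — valid.

r = 10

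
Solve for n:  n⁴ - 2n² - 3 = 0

n = -1.7321 or n = 1.7321

Let u = n². The equation becomes u² - 2u - 3 = 0.
Factor: (u - 3)(u + 1) = 0, so u = 3 or u = -1.
n² = 3 gives n = ±√(3) ≈ ±1.7321.
n² = -1 < 0 has no real solution.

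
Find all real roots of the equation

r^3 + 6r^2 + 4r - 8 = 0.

Possible rational roots are divisors of -8. Testing r = -2 gives 0, so (r + 2) is a factor.
Divide: r^3 + 6r^2 + 4r - 8 = (r + 2)(r^2 + 4r - 4).
Apply the quadratic formula to r^2 + 4r - 4 = 0: r = (-4 +/- sqrt(32))/2, i.e. r ~= 0.8284 or r ~= -4.8284.

r = -4.8284 or r = -2 or r = 0.8284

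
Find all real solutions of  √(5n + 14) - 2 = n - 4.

Isolate the radical: √(5n + 14) = n - 2.
Square both sides: 5n + 14 = (n - 2)².
Expand and rearrange: n² - 9n - 10 = 0.
Solving gives n = 10 or n = -1.
Check each candidate in the original equation:
  n = 10: √(64) = 8, while n - 2 = 8 — valid.
  n = -1: √(9) = 3, while n - 2 = -3 — extraneous.

n = 10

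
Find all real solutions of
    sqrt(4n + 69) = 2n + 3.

n = 3

Square both sides: 4n + 69 = (2n + 3)^2.
Expand and rearrange: 4n^2 + 8n - 60 = 0.
Solving gives n = 3 or n = -5.
Check each candidate in the original equation:
  n = 3: sqrt(81) = 9, while 2n + 3 = 9 — valid.
  n = -5: sqrt(49) = 7, while 2n + 3 = -7 — extraneous.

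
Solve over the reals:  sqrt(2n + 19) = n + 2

n = 3

Square both sides: 2n + 19 = (n + 2)^2.
Expand and rearrange: n^2 + 2n - 15 = 0.
Solving gives n = 3 or n = -5.
Check each candidate in the original equation:
  n = 3: sqrt(25) = 5, while n + 2 = 5 — valid.
  n = -5: sqrt(9) = 3, while n + 2 = -3 — extraneous.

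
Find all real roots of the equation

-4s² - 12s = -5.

Rearrange to standard form: -4s² - 12s + 5 = 0.
Discriminant: (-12)² − 4·(-4)·5 = 224.
Quadratic formula: s = (12 ± √224) / (-8).
So s = -√(14)/2 - 3/2 ≈ -3.3708 or s = -3/2 + √(14)/2 ≈ 0.3708.

s = -3.3708 or s = 0.3708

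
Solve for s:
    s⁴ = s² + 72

s = -3 or s = 3

Let u = s². The equation becomes u² - u - 72 = 0.
Factor: (u + 8)(u - 9) = 0, so u = -8 or u = 9.
s² = -8 < 0 has no real solution.
s² = 9 gives s = ±3.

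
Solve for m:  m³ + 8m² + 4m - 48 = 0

m = -6 or m = -4 or m = 2

Possible rational roots are divisors of -48. Testing m = -4 gives 0, so (m + 4) is a factor.
Divide: m³ + 8m² + 4m - 48 = (m + 4)(m² + 4m - 12).
Factor the quadratic: m = 2 or m = -6.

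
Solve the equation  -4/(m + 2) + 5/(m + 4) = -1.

m = -6.7016 or m = -0.2984

Multiply both sides by (m + 2)(m + 4):
-4(m + 4) + 5(m + 2) = -(m + 2)(m + 4).
Expand and collect terms: -m^2 - 7m - 2 = 0.
By the quadratic formula, m = (7 +/- sqrt(41)) / -2, so m ~= -6.7016 or m ~= -0.2984.
Neither value makes a denominator zero (m != -2, m != -4), so both are valid.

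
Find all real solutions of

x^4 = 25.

Let u = x^2. The equation becomes u^2 - 25 = 0.
Factor: (u - 5)(u + 5) = 0, so u = 5 or u = -5.
x^2 = 5 gives x = +/-sqrt(5) ~= +/-2.2361.
x^2 = -5 < 0 has no real solution.

x = -2.2361 or x = 2.2361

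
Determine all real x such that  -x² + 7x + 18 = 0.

Factor: -1(x - 9)(x + 2) = 0.
So x = 9 or x = -2.

x = -2 or x = 9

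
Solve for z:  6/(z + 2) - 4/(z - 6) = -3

Multiply both sides by (z + 2)(z - 6):
6(z - 6) - 4(z + 2) = -3(z + 2)(z - 6).
Expand and collect terms: -3z² + 10z + 80 = 0.
By the quadratic formula, z = (-10 ± √1060) / -6, so z ≈ -3.7596 or z ≈ 7.0929.
Neither value makes a denominator zero (z ≠ -2, z ≠ 6), so both are valid.

z = -3.7596 or z = 7.0929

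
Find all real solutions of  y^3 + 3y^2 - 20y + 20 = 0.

y = -6.5311 or y = 1.5311 or y = 2

Possible rational roots are divisors of 20. Testing y = 2 gives 0, so (y - 2) is a factor.
Divide: y^3 + 3y^2 - 20y + 20 = (y - 2)(y^2 + 5y - 10).
Apply the quadratic formula to y^2 + 5y - 10 = 0: y = (-5 +/- sqrt(65))/2, i.e. y ~= 1.5311 or y ~= -6.5311.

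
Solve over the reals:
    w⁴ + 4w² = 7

Let u = w². The equation becomes u² + 4u - 7 = 0.
By the quadratic formula, u = -2 + √(11) or u = -√(11) - 2.
w² = -2 + √(11) gives w = ±√(-2 + √(11)) ≈ ±1.1474.
w² = -√(11) - 2 < 0 has no real solution.

w = -1.1474 or w = 1.1474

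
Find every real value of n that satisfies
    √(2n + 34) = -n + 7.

n = 1

Square both sides: 2n + 34 = (-n + 7)².
Expand and rearrange: n² - 16n + 15 = 0.
Solving gives n = 15 or n = 1.
Check each candidate in the original equation:
  n = 15: √(64) = 8, while -n + 7 = -8 — extraneous.
  n = 1: √(36) = 6, while -n + 7 = 6 — valid.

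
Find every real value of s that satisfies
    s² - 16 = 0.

s = -4 or s = 4

Factor: (s - 4)(s + 4) = 0.
So s = 4 or s = -4.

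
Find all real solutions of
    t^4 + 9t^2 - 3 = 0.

Let u = t^2. The equation becomes u^2 + 9u - 3 = 0.
By the quadratic formula, u = -9/2 + sqrt(93)/2 or u = -sqrt(93)/2 - 9/2.
t^2 = -9/2 + sqrt(93)/2 gives t = +/-sqrt(-9/2 + sqrt(93)/2) ~= +/-0.5673.
t^2 = -sqrt(93)/2 - 9/2 < 0 has no real solution.

t = -0.5673 or t = 0.5673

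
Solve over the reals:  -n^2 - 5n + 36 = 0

n = -9 or n = 4

Factor: -1(n - 4)(n + 9) = 0.
So n = 4 or n = -9.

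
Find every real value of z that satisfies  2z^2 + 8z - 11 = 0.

z = -5.0822 or z = 1.0822

Discriminant: (8)^2 - 4*2*(-11) = 152.
Quadratic formula: z = (-8 +/- sqrt(152)) / 4.
So z = -2 + sqrt(38)/2 ~= 1.0822 or z = -sqrt(38)/2 - 2 ~= -5.0822.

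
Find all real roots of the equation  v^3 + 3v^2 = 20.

Rearrange: v^3 + 3v^2 - 20 = 0.
Possible rational roots are divisors of -20. Testing v = 2 gives 0, so (v - 2) is a factor.
Divide: v^3 + 3v^2 - 20 = (v - 2)(v^2 + 5v + 10).
The quadratic v^2 + 5v + 10 has discriminant -15 < 0, so no further real roots.

v = 2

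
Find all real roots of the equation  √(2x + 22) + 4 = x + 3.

Isolate the radical: √(2x + 22) = x - 1.
Square both sides: 2x + 22 = (x - 1)².
Expand and rearrange: x² - 4x - 21 = 0.
Solving gives x = 7 or x = -3.
Check each candidate in the original equation:
  x = 7: √(36) = 6, while x - 1 = 6 — valid.
  x = -3: √(16) = 4, while x - 1 = -4 — extraneous.

x = 7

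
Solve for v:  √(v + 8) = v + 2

Square both sides: v + 8 = (v + 2)².
Expand and rearrange: v² + 3v - 4 = 0.
Solving gives v = 1 or v = -4.
Check each candidate in the original equation:
  v = 1: √(9) = 3, while v + 2 = 3 — valid.
  v = -4: √(4) = 2, while v + 2 = -2 — extraneous.

v = 1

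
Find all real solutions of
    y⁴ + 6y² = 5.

Let u = y². The equation becomes u² + 6u - 5 = 0.
By the quadratic formula, u = -3 + √(14) or u = -√(14) - 3.
y² = -3 + √(14) gives y = ±√(-3 + √(14)) ≈ ±0.8612.
y² = -√(14) - 3 < 0 has no real solution.

y = -0.8612 or y = 0.8612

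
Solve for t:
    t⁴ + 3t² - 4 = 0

Let u = t². The equation becomes u² + 3u - 4 = 0.
Factor: (u + 4)(u - 1) = 0, so u = -4 or u = 1.
t² = -4 < 0 has no real solution.
t² = 1 gives t = ±1.

t = -1 or t = 1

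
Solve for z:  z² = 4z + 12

Bring every term to one side: z² - 4z - 12 = 0.
Factor: (z + 2)(z - 6) = 0.
So z = -2 or z = 6.

z = -2 or z = 6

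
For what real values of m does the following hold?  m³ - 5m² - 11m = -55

m = -3.3166 or m = 3.3166 or m = 5

Rearrange: m³ - 5m² - 11m + 55 = 0.
Possible rational roots are divisors of 55. Testing m = 5 gives 0, so (m - 5) is a factor.
Divide: m³ - 5m² - 11m + 55 = (m - 5)(m² - 11).
Apply the quadratic formula to m² - 11 = 0: m = (0 ± √44)/2, i.e. m ≈ 3.3166 or m ≈ -3.3166.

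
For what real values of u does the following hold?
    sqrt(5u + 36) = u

u = 9

Square both sides: 5u + 36 = (u)^2.
Expand and rearrange: u^2 - 5u - 36 = 0.
Solving gives u = 9 or u = -4.
Check each candidate in the original equation:
  u = 9: sqrt(81) = 9, while u = 9 — valid.
  u = -4: sqrt(16) = 4, while u = -4 — extraneous.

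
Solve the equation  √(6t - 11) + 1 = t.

t = 2 or t = 6

Isolate the radical: √(6t - 11) = t - 1.
Square both sides: 6t - 11 = (t - 1)².
Expand and rearrange: t² - 8t + 12 = 0.
Solving gives t = 6 or t = 2.
Check each candidate in the original equation:
  t = 6: √(25) = 5, while t - 1 = 5 — valid.
  t = 2: √(1) = 1, while t - 1 = 1 — valid.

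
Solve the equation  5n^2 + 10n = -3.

n = -1.6325 or n = -0.3675

Rearrange to standard form: 5n^2 + 10n + 3 = 0.
Discriminant: (10)^2 - 4*5*3 = 40.
Quadratic formula: n = (-10 +/- sqrt(40)) / 10.
So n = -1 + sqrt(10)/5 ~= -0.3675 or n = -1 - sqrt(10)/5 ~= -1.6325.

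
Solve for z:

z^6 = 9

Let u = z^3. The equation becomes u^2 - 9 = 0.
Factor: (u + 3)(u - 3) = 0, so u = -3 or u = 3.
z^3 = -3 gives z = -(3)^(1/3) ~= -1.4422.
z^3 = 3 gives z = (3)^(1/3) ~= 1.4422.

z = -1.4422 or z = 1.4422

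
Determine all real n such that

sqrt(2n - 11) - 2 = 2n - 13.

n = 5.5 or n = 6

Isolate the radical: sqrt(2n - 11) = 2n - 11.
Square both sides: 2n - 11 = (2n - 11)^2.
Expand and rearrange: 4n^2 - 46n + 132 = 0.
Solving gives n = 6 or n = 5.5.
Check each candidate in the original equation:
  n = 6: sqrt(1) = 1, while 2n - 11 = 1 — valid.
  n = 5.5: sqrt(0) = 0, while 2n - 11 = 0 — valid.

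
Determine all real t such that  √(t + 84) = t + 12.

t = -3

Square both sides: t + 84 = (t + 12)².
Expand and rearrange: t² + 23t + 60 = 0.
Solving gives t = -3 or t = -20.
Check each candidate in the original equation:
  t = -3: √(81) = 9, while t + 12 = 9 — valid.
  t = -20: √(64) = 8, while t + 12 = -8 — extraneous.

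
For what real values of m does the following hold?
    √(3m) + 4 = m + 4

Isolate the radical: √(3m) = m.
Square both sides: 3m = (m)².
Expand and rearrange: m² - 3m = 0.
Solving gives m = 3 or m = 0.
Check each candidate in the original equation:
  m = 3: √(9) = 3, while m = 3 — valid.
  m = 0: √(0) = 0, while m = 0 — valid.

m = 0 or m = 3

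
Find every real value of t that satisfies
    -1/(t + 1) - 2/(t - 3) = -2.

Multiply both sides by (t + 1)(t - 3):
-(t - 3) - 2(t + 1) = -2(t + 1)(t - 3).
Expand and collect terms: -2t² + 7t + 5 = 0.
By the quadratic formula, t = (-7 ± √89) / -4, so t ≈ -0.6085 or t ≈ 4.1085.
Neither value makes a denominator zero (t ≠ -1, t ≠ 3), so both are valid.

t = -0.6085 or t = 4.1085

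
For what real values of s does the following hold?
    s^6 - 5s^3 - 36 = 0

s = -1.5874 or s = 2.0801

Let u = s^3. The equation becomes u^2 - 5u - 36 = 0.
Factor: (u + 4)(u - 9) = 0, so u = -4 or u = 9.
s^3 = -4 gives s = -(4)^(1/3) ~= -1.5874.
s^3 = 9 gives s = (9)^(1/3) ~= 2.0801.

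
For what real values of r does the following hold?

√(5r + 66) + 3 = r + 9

Isolate the radical: √(5r + 66) = r + 6.
Square both sides: 5r + 66 = (r + 6)².
Expand and rearrange: r² + 7r - 30 = 0.
Solving gives r = 3 or r = -10.
Check each candidate in the original equation:
  r = 3: √(81) = 9, while r + 6 = 9 — valid.
  r = -10: √(16) = 4, while r + 6 = -4 — extraneous.

r = 3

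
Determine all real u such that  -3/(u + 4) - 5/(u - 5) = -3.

Multiply both sides by (u + 4)(u - 5):
-3(u - 5) - 5(u + 4) = -3(u + 4)(u - 5).
Expand and collect terms: -3u^2 + 11u + 65 = 0.
By the quadratic formula, u = (-11 +/- sqrt(901)) / -6, so u ~= -3.1694 or u ~= 6.8361.
Neither value makes a denominator zero (u != -4, u != 5), so both are valid.

u = -3.1694 or u = 6.8361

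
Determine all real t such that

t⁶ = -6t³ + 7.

t = -1.9129 or t = 1

Let u = t³. The equation becomes u² + 6u - 7 = 0.
Factor: (u - 1)(u + 7) = 0, so u = 1 or u = -7.
t³ = 1 gives t = 1.
t³ = -7 gives t = -∛(7) ≈ -1.9129.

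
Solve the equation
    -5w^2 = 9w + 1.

Rearrange to standard form: -5w^2 - 9w - 1 = 0.
Discriminant: (-9)^2 - 4*(-5)*(-1) = 61.
Quadratic formula: w = (9 +/- sqrt(61)) / (-10).
So w = -9/10 - sqrt(61)/10 ~= -1.681 or w = -9/10 + sqrt(61)/10 ~= -0.119.

w = -1.681 or w = -0.119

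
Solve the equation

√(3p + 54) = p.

Square both sides: 3p + 54 = (p)².
Expand and rearrange: p² - 3p - 54 = 0.
Solving gives p = 9 or p = -6.
Check each candidate in the original equation:
  p = 9: √(81) = 9, while p = 9 — valid.
  p = -6: √(36) = 6, while p = -6 — extraneous.

p = 9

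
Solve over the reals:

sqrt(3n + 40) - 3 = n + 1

Isolate the radical: sqrt(3n + 40) = n + 4.
Square both sides: 3n + 40 = (n + 4)^2.
Expand and rearrange: n^2 + 5n - 24 = 0.
Solving gives n = 3 or n = -8.
Check each candidate in the original equation:
  n = 3: sqrt(49) = 7, while n + 4 = 7 — valid.
  n = -8: sqrt(16) = 4, while n + 4 = -4 — extraneous.

n = 3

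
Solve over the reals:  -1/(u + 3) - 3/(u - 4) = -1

u = -2.3218 or u = 7.3218

Multiply both sides by (u + 3)(u - 4):
-(u - 4) - 3(u + 3) = -(u + 3)(u - 4).
Expand and collect terms: -u² + 5u + 17 = 0.
By the quadratic formula, u = (-5 ± √93) / -2, so u ≈ -2.3218 or u ≈ 7.3218.
Neither value makes a denominator zero (u ≠ -3, u ≠ 4), so both are valid.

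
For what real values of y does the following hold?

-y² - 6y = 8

Bring every term to one side: -y² - 6y - 8 = 0.
Factor: -1(y + 4)(y + 2) = 0.
So y = -4 or y = -2.

y = -4 or y = -2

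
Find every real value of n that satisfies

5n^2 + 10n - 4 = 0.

Discriminant: (10)^2 - 4*5*(-4) = 180.
Quadratic formula: n = (-10 +/- sqrt(180)) / 10.
So n = -1 + 3*sqrt(5)/5 ~= 0.3416 or n = -3*sqrt(5)/5 - 1 ~= -2.3416.

n = -2.3416 or n = 0.3416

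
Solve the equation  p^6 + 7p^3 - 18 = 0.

p = -2.0801 or p = 1.2599

Let u = p^3. The equation becomes u^2 + 7u - 18 = 0.
Factor: (u - 2)(u + 9) = 0, so u = 2 or u = -9.
p^3 = 2 gives p = (2)^(1/3) ~= 1.2599.
p^3 = -9 gives p = -(9)^(1/3) ~= -2.0801.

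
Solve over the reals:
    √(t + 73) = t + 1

Square both sides: t + 73 = (t + 1)².
Expand and rearrange: t² + t - 72 = 0.
Solving gives t = 8 or t = -9.
Check each candidate in the original equation:
  t = 8: √(81) = 9, while t + 1 = 9 — valid.
  t = -9: √(64) = 8, while t + 1 = -8 — extraneous.

t = 8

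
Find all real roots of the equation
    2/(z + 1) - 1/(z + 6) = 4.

z = -6.2282 or z = -0.5218

Multiply both sides by (z + 1)(z + 6):
2(z + 6) - (z + 1) = 4(z + 1)(z + 6).
Expand and collect terms: 4z^2 + 27z + 13 = 0.
By the quadratic formula, z = (-27 +/- sqrt(521)) / 8, so z ~= -0.5218 or z ~= -6.2282.
Neither value makes a denominator zero (z != -1, z != -6), so both are valid.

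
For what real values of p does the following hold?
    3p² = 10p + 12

Rearrange to standard form: 3p² - 10p - 12 = 0.
Discriminant: (-10)² − 4·3·(-12) = 244.
Quadratic formula: p = (10 ± √244) / 6.
So p = 5/3 + √(61)/3 ≈ 4.2701 or p = 5/3 - √(61)/3 ≈ -0.9367.

p = -0.9367 or p = 4.2701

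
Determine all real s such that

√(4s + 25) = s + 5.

Square both sides: 4s + 25 = (s + 5)².
Expand and rearrange: s² + 6s = 0.
Solving gives s = 0 or s = -6.
Check each candidate in the original equation:
  s = 0: √(25) = 5, while s + 5 = 5 — valid.
  s = -6: √(1) = 1, while s + 5 = -1 — extraneous.

s = 0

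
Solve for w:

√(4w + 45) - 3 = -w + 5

Isolate the radical: √(4w + 45) = -w + 8.
Square both sides: 4w + 45 = (-w + 8)².
Expand and rearrange: w² - 20w + 19 = 0.
Solving gives w = 19 or w = 1.
Check each candidate in the original equation:
  w = 19: √(121) = 11, while -w + 8 = -11 — extraneous.
  w = 1: √(49) = 7, while -w + 8 = 7 — valid.

w = 1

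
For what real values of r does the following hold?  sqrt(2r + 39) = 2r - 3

r = 5

Square both sides: 2r + 39 = (2r - 3)^2.
Expand and rearrange: 4r^2 - 14r - 30 = 0.
Solving gives r = 5 or r = -1.5.
Check each candidate in the original equation:
  r = 5: sqrt(49) = 7, while 2r - 3 = 7 — valid.
  r = -1.5: sqrt(36) = 6, while 2r - 3 = -6 — extraneous.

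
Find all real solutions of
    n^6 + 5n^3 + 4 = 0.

n = -1.5874 or n = -1

Let u = n^3. The equation becomes u^2 + 5u + 4 = 0.
Factor: (u + 1)(u + 4) = 0, so u = -1 or u = -4.
n^3 = -1 gives n = -1.
n^3 = -4 gives n = -(4)^(1/3) ~= -1.5874.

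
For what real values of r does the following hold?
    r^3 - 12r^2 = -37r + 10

r = 0.2984 or r = 5 or r = 6.7016

Rearrange: r^3 - 12r^2 + 37r - 10 = 0.
Possible rational roots are divisors of -10. Testing r = 5 gives 0, so (r - 5) is a factor.
Divide: r^3 - 12r^2 + 37r - 10 = (r - 5)(r^2 - 7r + 2).
Apply the quadratic formula to r^2 - 7r + 2 = 0: r = (7 +/- sqrt(41))/2, i.e. r ~= 6.7016 or r ~= 0.2984.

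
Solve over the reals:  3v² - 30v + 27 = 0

Factor: 3(v - 9)(v - 1) = 0.
So v = 9 or v = 1.

v = 1 or v = 9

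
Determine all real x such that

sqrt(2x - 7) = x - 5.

Square both sides: 2x - 7 = (x - 5)^2.
Expand and rearrange: x^2 - 12x + 32 = 0.
Solving gives x = 8 or x = 4.
Check each candidate in the original equation:
  x = 8: sqrt(9) = 3, while x - 5 = 3 — valid.
  x = 4: sqrt(1) = 1, while x - 5 = -1 — extraneous.

x = 8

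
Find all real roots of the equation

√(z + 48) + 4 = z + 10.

z = 1

Isolate the radical: √(z + 48) = z + 6.
Square both sides: z + 48 = (z + 6)².
Expand and rearrange: z² + 11z - 12 = 0.
Solving gives z = 1 or z = -12.
Check each candidate in the original equation:
  z = 1: √(49) = 7, while z + 6 = 7 — valid.
  z = -12: √(36) = 6, while z + 6 = -6 — extraneous.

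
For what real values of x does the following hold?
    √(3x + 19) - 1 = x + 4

x = -1

Isolate the radical: √(3x + 19) = x + 5.
Square both sides: 3x + 19 = (x + 5)².
Expand and rearrange: x² + 7x + 6 = 0.
Solving gives x = -1 or x = -6.
Check each candidate in the original equation:
  x = -1: √(16) = 4, while x + 5 = 4 — valid.
  x = -6: √(1) = 1, while x + 5 = -1 — extraneous.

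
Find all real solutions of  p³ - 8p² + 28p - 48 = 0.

p = 4

Possible rational roots are divisors of -48. Testing p = 4 gives 0, so (p - 4) is a factor.
Divide: p³ - 8p² + 28p - 48 = (p - 4)(p² - 4p + 12).
The quadratic p² - 4p + 12 has discriminant -32 < 0, so no further real roots.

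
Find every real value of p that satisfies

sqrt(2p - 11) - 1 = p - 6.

Isolate the radical: sqrt(2p - 11) = p - 5.
Square both sides: 2p - 11 = (p - 5)^2.
Expand and rearrange: p^2 - 12p + 36 = 0.
This gives the repeated root p = 6.
Check in the original equation:
  p = 6: sqrt(1) = 1, while p - 5 = 1 — valid.

p = 6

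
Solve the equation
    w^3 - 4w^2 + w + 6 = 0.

Possible rational roots are divisors of 6. Testing w = 2 gives 0, so (w - 2) is a factor.
Divide: w^3 - 4w^2 + w + 6 = (w - 2)(w^2 - 2w - 3).
Factor the quadratic: w = 3 or w = -1.

w = -1 or w = 2 or w = 3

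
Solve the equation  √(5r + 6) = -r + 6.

r = 2

Square both sides: 5r + 6 = (-r + 6)².
Expand and rearrange: r² - 17r + 30 = 0.
Solving gives r = 15 or r = 2.
Check each candidate in the original equation:
  r = 15: √(81) = 9, while -r + 6 = -9 — extraneous.
  r = 2: √(16) = 4, while -r + 6 = 4 — valid.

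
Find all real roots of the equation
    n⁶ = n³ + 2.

n = -1 or n = 1.2599

Let u = n³. The equation becomes u² - u - 2 = 0.
Factor: (u + 1)(u - 2) = 0, so u = -1 or u = 2.
n³ = -1 gives n = -1.
n³ = 2 gives n = ∛(2) ≈ 1.2599.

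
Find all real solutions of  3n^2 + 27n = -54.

Bring every term to one side: 3n^2 + 27n + 54 = 0.
Factor: 3(n + 6)(n + 3) = 0.
So n = -6 or n = -3.

n = -6 or n = -3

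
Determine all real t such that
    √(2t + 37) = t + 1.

Square both sides: 2t + 37 = (t + 1)².
Expand and rearrange: t² - 36 = 0.
Solving gives t = 6 or t = -6.
Check each candidate in the original equation:
  t = 6: √(49) = 7, while t + 1 = 7 — valid.
  t = -6: √(25) = 5, while t + 1 = -5 — extraneous.

t = 6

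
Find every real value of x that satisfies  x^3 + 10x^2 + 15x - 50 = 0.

x = -6.5311 or x = -5 or x = 1.5311

Possible rational roots are divisors of -50. Testing x = -5 gives 0, so (x + 5) is a factor.
Divide: x^3 + 10x^2 + 15x - 50 = (x + 5)(x^2 + 5x - 10).
Apply the quadratic formula to x^2 + 5x - 10 = 0: x = (-5 +/- sqrt(65))/2, i.e. x ~= 1.5311 or x ~= -6.5311.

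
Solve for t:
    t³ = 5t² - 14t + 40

t = 4

Rearrange: t³ - 5t² + 14t - 40 = 0.
Possible rational roots are divisors of -40. Testing t = 4 gives 0, so (t - 4) is a factor.
Divide: t³ - 5t² + 14t - 40 = (t - 4)(t² - t + 10).
The quadratic t² - t + 10 has discriminant -39 < 0, so no further real roots.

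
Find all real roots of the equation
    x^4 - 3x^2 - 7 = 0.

x = -2.1311 or x = 2.1311

Let u = x^2. The equation becomes u^2 - 3u - 7 = 0.
By the quadratic formula, u = 3/2 + sqrt(37)/2 or u = 3/2 - sqrt(37)/2.
x^2 = 3/2 + sqrt(37)/2 gives x = +/-sqrt(3/2 + sqrt(37)/2) ~= +/-2.1311.
x^2 = 3/2 - sqrt(37)/2 < 0 has no real solution.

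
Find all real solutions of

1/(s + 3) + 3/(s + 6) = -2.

s = -7.6794 or s = -3.3206

Multiply both sides by (s + 3)(s + 6):
(s + 6) + 3(s + 3) = -2(s + 3)(s + 6).
Expand and collect terms: -2s² - 22s - 51 = 0.
By the quadratic formula, s = (22 ± √76) / -4, so s ≈ -7.6794 or s ≈ -3.3206.
Neither value makes a denominator zero (s ≠ -3, s ≠ -6), so both are valid.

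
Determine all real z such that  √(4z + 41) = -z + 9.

z = 2

Square both sides: 4z + 41 = (-z + 9)².
Expand and rearrange: z² - 22z + 40 = 0.
Solving gives z = 20 or z = 2.
Check each candidate in the original equation:
  z = 20: √(121) = 11, while -z + 9 = -11 — extraneous.
  z = 2: √(49) = 7, while -z + 9 = 7 — valid.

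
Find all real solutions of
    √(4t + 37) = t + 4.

Square both sides: 4t + 37 = (t + 4)².
Expand and rearrange: t² + 4t - 21 = 0.
Solving gives t = 3 or t = -7.
Check each candidate in the original equation:
  t = 3: √(49) = 7, while t + 4 = 7 — valid.
  t = -7: √(9) = 3, while t + 4 = -3 — extraneous.

t = 3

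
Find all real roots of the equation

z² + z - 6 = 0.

Factor: (z - 2)(z + 3) = 0.
So z = 2 or z = -3.

z = -3 or z = 2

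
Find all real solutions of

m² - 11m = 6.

Rearrange to standard form: m² - 11m - 6 = 0.
Discriminant: (-11)² − 4·1·(-6) = 145.
Quadratic formula: m = (11 ± √145) / 2.
So m = 11/2 + √(145)/2 ≈ 11.5208 or m = 11/2 - √(145)/2 ≈ -0.5208.

m = -0.5208 or m = 11.5208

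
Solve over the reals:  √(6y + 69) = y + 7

Square both sides: 6y + 69 = (y + 7)².
Expand and rearrange: y² + 8y - 20 = 0.
Solving gives y = 2 or y = -10.
Check each candidate in the original equation:
  y = 2: √(81) = 9, while y + 7 = 9 — valid.
  y = -10: √(9) = 3, while y + 7 = -3 — extraneous.

y = 2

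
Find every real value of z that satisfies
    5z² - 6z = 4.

Rearrange to standard form: 5z² - 6z - 4 = 0.
Discriminant: (-6)² − 4·5·(-4) = 116.
Quadratic formula: z = (6 ± √116) / 10.
So z = 3/5 + √(29)/5 ≈ 1.677 or z = 3/5 - √(29)/5 ≈ -0.477.

z = -0.477 or z = 1.677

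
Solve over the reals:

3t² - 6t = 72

t = -4 or t = 6

Bring every term to one side: 3t² - 6t - 72 = 0.
Factor: 3(t + 4)(t - 6) = 0.
So t = -4 or t = 6.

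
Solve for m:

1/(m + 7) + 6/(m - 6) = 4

Multiply both sides by (m + 7)(m - 6):
(m - 6) + 6(m + 7) = 4(m + 7)(m - 6).
Expand and collect terms: 4m^2 - 3m - 204 = 0.
By the quadratic formula, m = (3 +/- sqrt(3273)) / 8, so m ~= 7.5263 or m ~= -6.7763.
Neither value makes a denominator zero (m != -7, m != 6), so both are valid.

m = -6.7763 or m = 7.5263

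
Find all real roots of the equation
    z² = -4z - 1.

z = -3.7321 or z = -0.2679

Rearrange to standard form: z² + 4z + 1 = 0.
Discriminant: (4)² − 4·1·1 = 12.
Quadratic formula: z = (-4 ± √12) / 2.
So z = -2 + √(3) ≈ -0.2679 or z = -2 - √(3) ≈ -3.7321.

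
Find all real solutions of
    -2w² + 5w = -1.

Rearrange to standard form: -2w² + 5w + 1 = 0.
Discriminant: (5)² − 4·(-2)·1 = 33.
Quadratic formula: w = (-5 ± √33) / (-4).
So w = 5/4 - √(33)/4 ≈ -0.1861 or w = 5/4 + √(33)/4 ≈ 2.6861.

w = -0.1861 or w = 2.6861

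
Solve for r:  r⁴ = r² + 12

Let u = r². The equation becomes u² - u - 12 = 0.
Factor: (u + 3)(u - 4) = 0, so u = -3 or u = 4.
r² = -3 < 0 has no real solution.
r² = 4 gives r = ±2.

r = -2 or r = 2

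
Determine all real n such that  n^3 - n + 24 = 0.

n = -3

Possible rational roots are divisors of 24. Testing n = -3 gives 0, so (n + 3) is a factor.
Divide: n^3 - n + 24 = (n + 3)(n^2 - 3n + 8).
The quadratic n^2 - 3n + 8 has discriminant -23 < 0, so no further real roots.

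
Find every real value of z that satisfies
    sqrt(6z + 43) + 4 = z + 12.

Isolate the radical: sqrt(6z + 43) = z + 8.
Square both sides: 6z + 43 = (z + 8)^2.
Expand and rearrange: z^2 + 10z + 21 = 0.
Solving gives z = -3 or z = -7.
Check each candidate in the original equation:
  z = -3: sqrt(25) = 5, while z + 8 = 5 — valid.
  z = -7: sqrt(1) = 1, while z + 8 = 1 — valid.

z = -7 or z = -3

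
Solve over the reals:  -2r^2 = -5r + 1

r = 0.2192 or r = 2.2808

Rearrange to standard form: -2r^2 + 5r - 1 = 0.
Discriminant: (5)^2 - 4*(-2)*(-1) = 17.
Quadratic formula: r = (-5 +/- sqrt(17)) / (-4).
So r = 5/4 - sqrt(17)/4 ~= 0.2192 or r = sqrt(17)/4 + 5/4 ~= 2.2808.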